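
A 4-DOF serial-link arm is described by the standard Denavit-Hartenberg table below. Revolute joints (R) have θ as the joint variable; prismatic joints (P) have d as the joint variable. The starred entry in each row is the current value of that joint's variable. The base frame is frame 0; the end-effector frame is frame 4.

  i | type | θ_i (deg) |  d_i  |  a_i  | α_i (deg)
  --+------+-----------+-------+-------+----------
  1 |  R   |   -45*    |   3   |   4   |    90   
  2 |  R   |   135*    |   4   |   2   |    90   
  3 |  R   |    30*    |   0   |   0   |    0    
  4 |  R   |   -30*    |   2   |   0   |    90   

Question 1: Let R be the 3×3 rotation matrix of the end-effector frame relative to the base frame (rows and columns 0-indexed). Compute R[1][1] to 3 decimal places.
End-effector y-axis (col 1 of R) = (0.5000,-0.5000,0.7071)
R[1][1] = -0.5000

-0.500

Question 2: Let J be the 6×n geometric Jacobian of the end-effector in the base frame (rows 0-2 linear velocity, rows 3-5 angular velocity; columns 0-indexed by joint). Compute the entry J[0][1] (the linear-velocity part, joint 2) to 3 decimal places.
axis z_1 = (-0.7071,-0.7071,0.0000); lever o_n−o_1 = (-2.8284,-2.8284,2.8284)
cross product → J_v[:, 1] = (-2.0000,2.0000,0.0000)
J_ω[:, 1] = z_1
entry J[0][1] = -2.0000

-2.000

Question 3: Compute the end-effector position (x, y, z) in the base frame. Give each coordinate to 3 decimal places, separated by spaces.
after link 1: o_1 = (2.8284, -2.8284, 3.0000)
after link 2: o_2 = (-1.0000, -4.6569, 4.4142)
after link 3: o_3 = (-1.0000, -4.6569, 4.4142)
after link 4: o_4 = (0.0000, -5.6569, 5.8284)

0.000 -5.657 5.828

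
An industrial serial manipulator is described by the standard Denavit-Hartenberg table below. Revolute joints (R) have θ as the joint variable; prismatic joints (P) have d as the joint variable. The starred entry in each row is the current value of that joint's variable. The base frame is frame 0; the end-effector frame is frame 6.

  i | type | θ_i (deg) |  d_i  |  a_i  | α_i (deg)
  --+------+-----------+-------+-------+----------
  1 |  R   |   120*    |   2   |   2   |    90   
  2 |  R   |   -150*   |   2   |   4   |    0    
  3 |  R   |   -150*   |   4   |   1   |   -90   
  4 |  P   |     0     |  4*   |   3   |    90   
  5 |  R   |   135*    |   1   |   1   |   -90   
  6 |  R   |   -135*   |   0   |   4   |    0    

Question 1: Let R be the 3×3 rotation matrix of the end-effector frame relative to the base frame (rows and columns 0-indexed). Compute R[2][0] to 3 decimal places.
0.183

End-effector x-axis (col 0 of R) = (0.2709,0.9451,0.1830)
R[2][0] = 0.1830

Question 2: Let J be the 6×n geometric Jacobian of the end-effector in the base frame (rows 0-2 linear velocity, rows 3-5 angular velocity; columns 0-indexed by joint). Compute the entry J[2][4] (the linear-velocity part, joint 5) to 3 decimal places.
1.766

axis z_4 = (0.8660,0.5000,0.0000); lever o_n−o_4 = (2.4325,3.4437,0.4732)
cross product → J_v[:, 4] = (0.2366,-0.4098,1.7661)
J_ω[:, 4] = z_4
entry J[2][4] = 1.7661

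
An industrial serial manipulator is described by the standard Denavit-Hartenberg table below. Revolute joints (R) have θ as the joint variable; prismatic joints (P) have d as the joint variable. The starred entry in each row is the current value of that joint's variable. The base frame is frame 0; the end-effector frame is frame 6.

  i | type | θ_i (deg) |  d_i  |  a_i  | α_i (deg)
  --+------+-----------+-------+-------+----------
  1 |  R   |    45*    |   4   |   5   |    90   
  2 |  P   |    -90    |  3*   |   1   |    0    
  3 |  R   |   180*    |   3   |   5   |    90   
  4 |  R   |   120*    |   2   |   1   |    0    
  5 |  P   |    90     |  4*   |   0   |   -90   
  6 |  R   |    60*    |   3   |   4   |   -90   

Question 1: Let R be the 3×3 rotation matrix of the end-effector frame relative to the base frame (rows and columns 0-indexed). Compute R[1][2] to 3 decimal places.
-0.660

End-effector z-axis (col 2 of R) = (-0.0474,-0.6597,0.7500)
R[1][2] = -0.6597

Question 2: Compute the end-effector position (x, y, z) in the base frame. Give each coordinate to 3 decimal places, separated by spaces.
after link 1: o_1 = (3.5355, 3.5355, 4.0000)
after link 2: o_2 = (5.6569, 1.4142, 3.0000)
after link 3: o_3 = (7.7782, -0.7071, 8.0000)
after link 4: o_4 = (9.8048, 0.0947, 7.5000)
after link 5: o_5 = (12.6332, 2.9232, 7.5000)
after link 6: o_6 = (7.6395, 3.0179, 7.2679)

7.639 3.018 7.268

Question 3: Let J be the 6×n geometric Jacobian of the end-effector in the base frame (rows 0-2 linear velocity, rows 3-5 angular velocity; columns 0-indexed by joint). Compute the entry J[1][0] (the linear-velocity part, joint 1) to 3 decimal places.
axis z_0 = ẑ; lever o_n−o_0 = (7.6395,3.0179,7.2679)
cross product → J_v[:, 0] = (-3.0179,7.6395,0.0000)
J_ω[:, 0] = z_0
entry J[1][0] = 7.6395

7.639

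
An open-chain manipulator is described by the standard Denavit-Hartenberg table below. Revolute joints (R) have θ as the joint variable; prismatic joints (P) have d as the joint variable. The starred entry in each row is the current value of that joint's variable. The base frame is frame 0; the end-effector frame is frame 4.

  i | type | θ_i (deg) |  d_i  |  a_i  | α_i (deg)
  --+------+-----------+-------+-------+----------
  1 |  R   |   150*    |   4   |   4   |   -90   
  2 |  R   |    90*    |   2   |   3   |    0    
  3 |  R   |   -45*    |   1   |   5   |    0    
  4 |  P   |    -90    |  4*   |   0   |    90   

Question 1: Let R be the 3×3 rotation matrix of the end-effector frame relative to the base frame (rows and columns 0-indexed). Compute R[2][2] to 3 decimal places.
End-effector z-axis (col 2 of R) = (0.6124,-0.3536,0.7071)
R[2][2] = 0.7071

0.707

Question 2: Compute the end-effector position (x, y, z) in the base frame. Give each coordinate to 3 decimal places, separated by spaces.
after link 1: o_1 = (-3.4641, 2.0000, 4.0000)
after link 2: o_2 = (-4.4641, 0.2679, 1.0000)
after link 3: o_3 = (-8.0260, 1.1697, -2.5355)
after link 4: o_4 = (-10.0260, -2.2944, -2.5355)

-10.026 -2.294 -2.536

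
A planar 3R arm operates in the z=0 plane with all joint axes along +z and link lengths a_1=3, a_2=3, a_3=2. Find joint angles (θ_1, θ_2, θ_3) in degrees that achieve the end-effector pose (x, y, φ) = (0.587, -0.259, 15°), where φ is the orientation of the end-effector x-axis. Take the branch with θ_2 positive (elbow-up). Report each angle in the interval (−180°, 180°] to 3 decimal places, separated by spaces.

135.007 149.998 89.995

wrist centre = target − a_3·(cos φ, sin φ) = (-1.3449, -0.7766)
cos θ_2 = (2.4118−3²−3²)/(2·3·3) = -0.8660; θ_2 = 149.9984° (elbow-up)
β = atan2(-0.7766,-1.3449) = -149.9940°; ψ = atan2(1.5001,0.4020) = 74.9992°
θ_1 = β − ψ = -224.9932°
θ_3 = φ − θ_1 − θ_2 = 89.9948° (wrapped to (-180°,180°])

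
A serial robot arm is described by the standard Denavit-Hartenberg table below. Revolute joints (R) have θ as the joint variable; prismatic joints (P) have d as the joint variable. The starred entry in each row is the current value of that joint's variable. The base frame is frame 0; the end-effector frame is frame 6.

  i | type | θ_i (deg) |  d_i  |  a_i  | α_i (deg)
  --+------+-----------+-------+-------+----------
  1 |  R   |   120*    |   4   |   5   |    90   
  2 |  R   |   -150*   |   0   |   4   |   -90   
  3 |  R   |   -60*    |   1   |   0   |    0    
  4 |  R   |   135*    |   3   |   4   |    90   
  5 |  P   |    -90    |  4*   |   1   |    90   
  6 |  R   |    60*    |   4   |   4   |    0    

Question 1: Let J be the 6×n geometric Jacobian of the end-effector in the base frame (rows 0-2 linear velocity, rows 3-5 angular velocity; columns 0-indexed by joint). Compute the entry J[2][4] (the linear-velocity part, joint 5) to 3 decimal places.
prismatic axis z_4 = (0.6424,-0.5950,-0.4830)
J_v[:, 4] = z_4; J_ω[:, 4] = (0,0,0)
entry J[2][4] = -0.4830

-0.483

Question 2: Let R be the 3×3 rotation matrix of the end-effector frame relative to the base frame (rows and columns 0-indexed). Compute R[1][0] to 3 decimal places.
-0.732

End-effector x-axis (col 0 of R) = (0.6813,-0.7318,0.0148)
R[1][0] = -0.7318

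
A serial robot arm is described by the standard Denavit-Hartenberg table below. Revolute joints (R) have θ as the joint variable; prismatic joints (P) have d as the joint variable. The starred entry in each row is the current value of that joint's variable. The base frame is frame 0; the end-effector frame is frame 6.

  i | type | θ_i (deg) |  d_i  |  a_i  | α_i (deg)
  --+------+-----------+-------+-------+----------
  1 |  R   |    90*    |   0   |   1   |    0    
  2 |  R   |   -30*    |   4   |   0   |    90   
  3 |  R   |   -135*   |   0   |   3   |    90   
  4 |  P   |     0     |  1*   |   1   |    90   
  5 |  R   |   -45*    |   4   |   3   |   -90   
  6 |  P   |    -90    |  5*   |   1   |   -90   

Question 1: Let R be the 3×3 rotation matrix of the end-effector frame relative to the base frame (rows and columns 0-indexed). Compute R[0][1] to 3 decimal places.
End-effector y-axis (col 1 of R) = (0.5000,0.8660,-0.0000)
R[0][1] = 0.5000

0.500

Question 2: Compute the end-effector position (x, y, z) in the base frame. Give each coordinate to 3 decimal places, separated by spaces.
after link 1: o_1 = (0.0000, 1.0000, 0.0000)
after link 2: o_2 = (0.0000, 1.0000, 4.0000)
after link 3: o_3 = (-1.0607, -0.8371, 1.8787)
after link 4: o_4 = (-1.7678, -2.0619, 1.8787)
after link 5: o_5 = (-5.2319, -0.0619, -1.1213)
after link 6: o_6 = (-8.5979, -3.8920, -1.1213)

-8.598 -3.892 -1.121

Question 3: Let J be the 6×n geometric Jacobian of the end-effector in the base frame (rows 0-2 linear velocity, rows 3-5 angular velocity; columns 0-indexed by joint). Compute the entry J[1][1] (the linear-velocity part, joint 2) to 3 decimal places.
axis z_1 = (0.0000,0.0000,1.0000); lever o_n−o_1 = (-8.5979,-4.8920,-1.1213)
cross product → J_v[:, 1] = (4.8920,-8.5979,0.0000)
J_ω[:, 1] = z_1
entry J[1][1] = -8.5979

-8.598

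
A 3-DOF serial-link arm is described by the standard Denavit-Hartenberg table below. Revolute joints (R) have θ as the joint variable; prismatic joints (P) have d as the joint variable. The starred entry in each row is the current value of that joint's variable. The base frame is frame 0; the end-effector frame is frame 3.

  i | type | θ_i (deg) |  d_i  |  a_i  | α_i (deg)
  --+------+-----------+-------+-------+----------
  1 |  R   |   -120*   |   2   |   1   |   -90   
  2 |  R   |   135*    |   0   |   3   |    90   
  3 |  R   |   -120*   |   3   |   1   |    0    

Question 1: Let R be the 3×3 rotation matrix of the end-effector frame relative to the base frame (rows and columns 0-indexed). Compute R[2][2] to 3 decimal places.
-0.707

End-effector z-axis (col 2 of R) = (-0.3536,-0.6124,-0.7071)
R[2][2] = -0.7071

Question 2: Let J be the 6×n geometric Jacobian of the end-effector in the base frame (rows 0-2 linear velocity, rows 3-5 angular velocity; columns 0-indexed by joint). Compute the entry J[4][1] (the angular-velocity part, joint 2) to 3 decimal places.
-0.500

axis z_1 = (0.8660,-0.5000,0.0000); lever o_n−o_1 = (-0.9268,0.1268,-3.8891)
cross product → J_v[:, 1] = (1.9445,3.3680,-0.3536)
J_ω[:, 1] = z_1
entry J[4][1] = -0.5000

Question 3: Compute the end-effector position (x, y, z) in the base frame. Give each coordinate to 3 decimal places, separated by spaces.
-1.427 -0.739 -1.889

after link 1: o_1 = (-0.5000, -0.8660, 2.0000)
after link 2: o_2 = (0.5607, 0.9711, -0.1213)
after link 3: o_3 = (-1.4268, -0.7392, -1.8891)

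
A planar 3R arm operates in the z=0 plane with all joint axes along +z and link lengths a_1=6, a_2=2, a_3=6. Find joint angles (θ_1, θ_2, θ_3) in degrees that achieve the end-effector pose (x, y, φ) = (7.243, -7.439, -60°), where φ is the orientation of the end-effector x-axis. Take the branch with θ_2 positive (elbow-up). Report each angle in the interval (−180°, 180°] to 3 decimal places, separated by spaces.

wrist centre = target − a_3·(cos φ, sin φ) = (4.2430, -2.2428)
cos θ_2 = (23.0334−6²−2²)/(2·6·2) = -0.7069; θ_2 = 134.9866° (elbow-up)
β = atan2(-2.2428,4.2430) = -27.8609°; ψ = atan2(1.4145,4.5861) = 17.1419°
θ_1 = β − ψ = -45.0028°
θ_3 = φ − θ_1 − θ_2 = -149.9838° (wrapped to (-180°,180°])

-45.003 134.987 -149.984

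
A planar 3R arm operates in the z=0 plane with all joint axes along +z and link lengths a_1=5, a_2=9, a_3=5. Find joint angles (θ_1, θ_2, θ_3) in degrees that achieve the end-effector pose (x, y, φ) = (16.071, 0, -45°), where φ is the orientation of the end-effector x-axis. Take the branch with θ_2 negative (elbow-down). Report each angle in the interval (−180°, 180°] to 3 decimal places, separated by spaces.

wrist centre = target − a_3·(cos φ, sin φ) = (12.5355, 3.5355)
cos θ_2 = (169.6379−5²−9²)/(2·5·9) = 0.7071; θ_2 = -45.0015° (elbow-down)
β = atan2(3.5355,12.5355) = 15.7507°; ψ = atan2(-6.3641,11.3638) = -29.2504°
θ_1 = β − ψ = 45.0011°
θ_3 = φ − θ_1 − θ_2 = -44.9996° (wrapped to (-180°,180°])

45.001 -45.002 -45.000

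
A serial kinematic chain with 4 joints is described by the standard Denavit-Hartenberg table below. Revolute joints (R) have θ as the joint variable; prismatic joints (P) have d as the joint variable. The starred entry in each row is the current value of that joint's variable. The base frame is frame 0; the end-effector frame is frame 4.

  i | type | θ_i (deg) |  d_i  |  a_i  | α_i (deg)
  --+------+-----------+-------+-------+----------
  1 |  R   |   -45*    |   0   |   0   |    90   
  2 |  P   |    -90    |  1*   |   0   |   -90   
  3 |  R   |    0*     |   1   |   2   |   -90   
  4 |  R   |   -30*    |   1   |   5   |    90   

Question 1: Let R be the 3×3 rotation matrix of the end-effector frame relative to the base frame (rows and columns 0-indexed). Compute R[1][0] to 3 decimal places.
End-effector x-axis (col 0 of R) = (0.3536,-0.3536,-0.8660)
R[1][0] = -0.3536

-0.354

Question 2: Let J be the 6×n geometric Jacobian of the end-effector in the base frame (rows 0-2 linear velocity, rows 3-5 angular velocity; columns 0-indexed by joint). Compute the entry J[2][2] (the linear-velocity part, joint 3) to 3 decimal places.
axis z_2 = (0.7071,-0.7071,0.0000); lever o_n−o_2 = (3.1820,-1.7678,-6.3301)
cross product → J_v[:, 2] = (4.4761,4.4761,1.0000)
J_ω[:, 2] = z_2
entry J[2][2] = 1.0000

1.000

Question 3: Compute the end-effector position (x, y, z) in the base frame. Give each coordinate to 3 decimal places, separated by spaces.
2.475 -2.475 -6.330

after link 1: o_1 = (0.0000, 0.0000, 0.0000)
after link 2: o_2 = (-0.7071, -0.7071, 0.0000)
after link 3: o_3 = (0.0000, -1.4142, -2.0000)
after link 4: o_4 = (2.4749, -2.4749, -6.3301)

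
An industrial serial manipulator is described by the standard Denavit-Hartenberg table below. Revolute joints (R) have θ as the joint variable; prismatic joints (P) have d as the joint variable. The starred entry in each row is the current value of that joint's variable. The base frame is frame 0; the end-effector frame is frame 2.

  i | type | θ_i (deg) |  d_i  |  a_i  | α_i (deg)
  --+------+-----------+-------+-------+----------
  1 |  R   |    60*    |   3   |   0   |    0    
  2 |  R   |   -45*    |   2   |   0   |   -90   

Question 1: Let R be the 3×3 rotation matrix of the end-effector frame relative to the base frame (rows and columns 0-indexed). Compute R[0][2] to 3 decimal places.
-0.259

End-effector z-axis (col 2 of R) = (-0.2588,0.9659,0.0000)
R[0][2] = -0.2588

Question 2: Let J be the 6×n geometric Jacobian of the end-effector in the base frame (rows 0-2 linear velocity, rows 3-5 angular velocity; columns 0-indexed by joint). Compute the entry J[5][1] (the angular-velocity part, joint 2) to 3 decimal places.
1.000

axis z_1 = (0.0000,0.0000,1.0000); lever o_n−o_1 = (0.0000,0.0000,2.0000)
cross product → J_v[:, 1] = (0.0000,0.0000,0.0000)
J_ω[:, 1] = z_1
entry J[5][1] = 1.0000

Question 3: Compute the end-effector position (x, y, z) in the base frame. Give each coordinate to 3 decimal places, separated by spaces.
after link 1: o_1 = (0.0000, 0.0000, 3.0000)
after link 2: o_2 = (0.0000, 0.0000, 5.0000)

0.000 0.000 5.000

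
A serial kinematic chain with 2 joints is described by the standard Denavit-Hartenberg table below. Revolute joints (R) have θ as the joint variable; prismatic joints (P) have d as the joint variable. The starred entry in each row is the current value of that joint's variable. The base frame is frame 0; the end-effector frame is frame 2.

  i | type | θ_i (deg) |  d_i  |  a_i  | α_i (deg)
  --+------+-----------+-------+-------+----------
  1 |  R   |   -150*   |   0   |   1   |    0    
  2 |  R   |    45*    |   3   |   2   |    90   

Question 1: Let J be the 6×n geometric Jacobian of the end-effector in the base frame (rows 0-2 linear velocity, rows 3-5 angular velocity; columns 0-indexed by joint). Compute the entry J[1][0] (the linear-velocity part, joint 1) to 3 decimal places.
axis z_0 = ẑ; lever o_n−o_0 = (-1.3837,-2.4319,3.0000)
cross product → J_v[:, 0] = (2.4319,-1.3837,0.0000)
J_ω[:, 0] = z_0
entry J[1][0] = -1.3837

-1.384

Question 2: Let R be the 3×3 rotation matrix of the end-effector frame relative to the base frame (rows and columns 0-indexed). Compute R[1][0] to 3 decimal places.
End-effector x-axis (col 0 of R) = (-0.2588,-0.9659,0.0000)
R[1][0] = -0.9659

-0.966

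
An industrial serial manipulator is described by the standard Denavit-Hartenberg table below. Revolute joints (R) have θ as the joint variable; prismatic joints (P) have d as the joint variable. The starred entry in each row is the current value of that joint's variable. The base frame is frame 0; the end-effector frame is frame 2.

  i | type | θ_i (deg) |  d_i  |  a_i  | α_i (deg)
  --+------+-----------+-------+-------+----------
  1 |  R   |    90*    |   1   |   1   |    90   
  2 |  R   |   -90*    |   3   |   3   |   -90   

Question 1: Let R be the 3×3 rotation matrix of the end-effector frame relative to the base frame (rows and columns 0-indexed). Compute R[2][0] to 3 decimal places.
End-effector x-axis (col 0 of R) = (0.0000,0.0000,-1.0000)
R[2][0] = -1.0000

-1.000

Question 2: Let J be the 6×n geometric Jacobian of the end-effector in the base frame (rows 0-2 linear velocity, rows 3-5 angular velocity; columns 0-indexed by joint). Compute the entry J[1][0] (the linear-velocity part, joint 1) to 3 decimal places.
3.000

axis z_0 = ẑ; lever o_n−o_0 = (3.0000,1.0000,-2.0000)
cross product → J_v[:, 0] = (-1.0000,3.0000,0.0000)
J_ω[:, 0] = z_0
entry J[1][0] = 3.0000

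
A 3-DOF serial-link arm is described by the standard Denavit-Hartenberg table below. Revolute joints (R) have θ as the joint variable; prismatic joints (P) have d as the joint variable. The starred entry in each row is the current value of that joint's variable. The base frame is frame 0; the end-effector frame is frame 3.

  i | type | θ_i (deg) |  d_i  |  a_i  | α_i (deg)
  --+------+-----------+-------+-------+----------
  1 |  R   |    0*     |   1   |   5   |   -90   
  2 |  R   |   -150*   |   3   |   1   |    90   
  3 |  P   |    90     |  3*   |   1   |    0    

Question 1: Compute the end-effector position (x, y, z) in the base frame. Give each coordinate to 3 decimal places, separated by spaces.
after link 1: o_1 = (5.0000, 0.0000, 1.0000)
after link 2: o_2 = (4.1340, 3.0000, 1.5000)
after link 3: o_3 = (2.6340, 4.0000, -1.0981)

2.634 4.000 -1.098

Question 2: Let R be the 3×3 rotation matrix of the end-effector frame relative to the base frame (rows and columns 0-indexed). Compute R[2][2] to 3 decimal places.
End-effector z-axis (col 2 of R) = (-0.5000,0.0000,-0.8660)
R[2][2] = -0.8660

-0.866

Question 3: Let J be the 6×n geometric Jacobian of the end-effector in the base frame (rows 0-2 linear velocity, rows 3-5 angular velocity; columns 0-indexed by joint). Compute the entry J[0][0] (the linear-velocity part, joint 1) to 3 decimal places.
-4.000

axis z_0 = ẑ; lever o_n−o_0 = (2.6340,4.0000,-1.0981)
cross product → J_v[:, 0] = (-4.0000,2.6340,0.0000)
J_ω[:, 0] = z_0
entry J[0][0] = -4.0000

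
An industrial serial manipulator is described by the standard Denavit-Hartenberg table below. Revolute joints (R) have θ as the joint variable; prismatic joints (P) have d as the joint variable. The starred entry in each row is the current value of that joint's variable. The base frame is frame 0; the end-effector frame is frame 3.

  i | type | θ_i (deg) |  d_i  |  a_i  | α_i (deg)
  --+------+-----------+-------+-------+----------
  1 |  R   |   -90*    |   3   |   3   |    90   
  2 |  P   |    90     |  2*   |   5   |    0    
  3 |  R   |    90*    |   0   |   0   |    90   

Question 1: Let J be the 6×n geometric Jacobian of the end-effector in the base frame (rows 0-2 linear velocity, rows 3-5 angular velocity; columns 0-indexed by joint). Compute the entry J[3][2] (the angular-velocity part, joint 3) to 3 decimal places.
axis z_2 = (-1.0000,-0.0000,0.0000); lever o_n−o_2 = (0.0000,0.0000,0.0000)
cross product → J_v[:, 2] = (-0.0000,0.0000,0.0000)
J_ω[:, 2] = z_2
entry J[3][2] = -1.0000

-1.000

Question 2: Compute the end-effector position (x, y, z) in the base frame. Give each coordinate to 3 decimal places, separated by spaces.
-2.000 -3.000 8.000

after link 1: o_1 = (0.0000, -3.0000, 3.0000)
after link 2: o_2 = (-2.0000, -3.0000, 8.0000)
after link 3: o_3 = (-2.0000, -3.0000, 8.0000)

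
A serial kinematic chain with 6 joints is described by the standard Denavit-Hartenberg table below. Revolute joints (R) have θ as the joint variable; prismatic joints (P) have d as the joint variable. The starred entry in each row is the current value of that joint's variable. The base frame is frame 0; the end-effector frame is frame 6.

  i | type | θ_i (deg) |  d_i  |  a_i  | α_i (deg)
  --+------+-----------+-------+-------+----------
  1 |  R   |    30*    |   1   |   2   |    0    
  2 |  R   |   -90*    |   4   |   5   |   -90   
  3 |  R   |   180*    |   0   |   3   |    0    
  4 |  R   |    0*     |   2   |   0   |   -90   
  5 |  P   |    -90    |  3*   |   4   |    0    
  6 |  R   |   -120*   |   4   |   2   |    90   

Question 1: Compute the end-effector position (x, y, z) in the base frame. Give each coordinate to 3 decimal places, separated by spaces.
after link 1: o_1 = (1.7321, 1.0000, 1.0000)
after link 2: o_2 = (4.2321, -3.3301, 5.0000)
after link 3: o_3 = (2.7321, -0.7321, 5.0000)
after link 4: o_4 = (4.4641, 0.2679, 5.0000)
after link 5: o_5 = (7.9282, 2.2679, 8.0000)
after link 6: o_6 = (7.9282, 0.2679, 12.0000)

7.928 0.268 12.000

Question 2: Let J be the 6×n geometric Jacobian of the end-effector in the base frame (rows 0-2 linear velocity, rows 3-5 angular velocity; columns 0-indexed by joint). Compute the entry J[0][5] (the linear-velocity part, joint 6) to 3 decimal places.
axis z_5 = (-0.0000,0.0000,1.0000); lever o_n−o_5 = (0.0000,-2.0000,4.0000)
cross product → J_v[:, 5] = (2.0000,0.0000,0.0000)
J_ω[:, 5] = z_5
entry J[0][5] = 2.0000

2.000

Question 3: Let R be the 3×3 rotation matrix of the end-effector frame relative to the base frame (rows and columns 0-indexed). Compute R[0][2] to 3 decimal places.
End-effector z-axis (col 2 of R) = (-1.0000,-0.0000,0.0000)
R[0][2] = -1.0000

-1.000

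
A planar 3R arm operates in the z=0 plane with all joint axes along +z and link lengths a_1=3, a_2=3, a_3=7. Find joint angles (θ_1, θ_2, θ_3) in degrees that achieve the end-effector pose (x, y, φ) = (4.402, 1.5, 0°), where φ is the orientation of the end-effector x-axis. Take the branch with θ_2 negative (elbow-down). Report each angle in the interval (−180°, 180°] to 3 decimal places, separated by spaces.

wrist centre = target − a_3·(cos φ, sin φ) = (-2.5980, 1.5000)
cos θ_2 = (8.9996−3²−3²)/(2·3·3) = -0.5000; θ_2 = -120.0015° (elbow-down)
β = atan2(1.5000,-2.5980) = 149.9993°; ψ = atan2(-2.5980,1.4999) = -60.0007°
θ_1 = β − ψ = 210.0000°
θ_3 = φ − θ_1 − θ_2 = -89.9985° (wrapped to (-180°,180°])

-150.000 -120.001 -89.999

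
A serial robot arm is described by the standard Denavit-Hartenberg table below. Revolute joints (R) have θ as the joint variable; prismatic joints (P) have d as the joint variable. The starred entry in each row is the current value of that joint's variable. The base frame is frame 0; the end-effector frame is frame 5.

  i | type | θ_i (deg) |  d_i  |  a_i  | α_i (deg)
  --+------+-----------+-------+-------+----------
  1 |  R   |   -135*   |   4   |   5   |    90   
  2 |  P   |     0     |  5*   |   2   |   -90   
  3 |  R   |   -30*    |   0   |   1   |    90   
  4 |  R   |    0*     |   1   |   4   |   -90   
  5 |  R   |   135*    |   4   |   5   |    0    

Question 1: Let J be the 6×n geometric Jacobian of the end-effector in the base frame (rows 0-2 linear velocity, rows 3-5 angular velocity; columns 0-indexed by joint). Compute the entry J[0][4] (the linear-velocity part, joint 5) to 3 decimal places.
axis z_4 = (0.0000,0.0000,1.0000); lever o_n−o_4 = (4.3301,-2.5000,4.0000)
cross product → J_v[:, 4] = (2.5000,4.3301,-0.0000)
J_ω[:, 4] = z_4
entry J[0][4] = 2.5000

2.500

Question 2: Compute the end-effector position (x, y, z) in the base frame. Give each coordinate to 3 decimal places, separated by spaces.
after link 1: o_1 = (-3.5355, -3.5355, 4.0000)
after link 2: o_2 = (-8.4853, -1.4142, 4.0000)
after link 3: o_3 = (-9.4512, -1.6730, 4.0000)
after link 4: o_4 = (-13.5737, -1.7424, 4.0000)
after link 5: o_5 = (-9.2436, -4.2424, 8.0000)

-9.244 -4.242 8.000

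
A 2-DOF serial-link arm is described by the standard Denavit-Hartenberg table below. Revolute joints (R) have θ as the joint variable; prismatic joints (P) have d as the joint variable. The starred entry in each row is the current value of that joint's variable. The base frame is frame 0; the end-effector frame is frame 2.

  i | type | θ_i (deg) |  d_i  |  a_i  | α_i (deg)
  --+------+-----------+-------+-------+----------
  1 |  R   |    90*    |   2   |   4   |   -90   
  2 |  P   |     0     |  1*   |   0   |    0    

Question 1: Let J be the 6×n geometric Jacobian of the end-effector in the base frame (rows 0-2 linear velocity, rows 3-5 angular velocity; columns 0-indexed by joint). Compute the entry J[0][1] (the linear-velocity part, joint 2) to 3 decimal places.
-1.000

prismatic axis z_1 = (-1.0000,0.0000,0.0000)
J_v[:, 1] = z_1; J_ω[:, 1] = (0,0,0)
entry J[0][1] = -1.0000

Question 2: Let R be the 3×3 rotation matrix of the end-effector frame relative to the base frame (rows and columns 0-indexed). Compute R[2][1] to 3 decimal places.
-1.000

End-effector y-axis (col 1 of R) = (-0.0000,0.0000,-1.0000)
R[2][1] = -1.0000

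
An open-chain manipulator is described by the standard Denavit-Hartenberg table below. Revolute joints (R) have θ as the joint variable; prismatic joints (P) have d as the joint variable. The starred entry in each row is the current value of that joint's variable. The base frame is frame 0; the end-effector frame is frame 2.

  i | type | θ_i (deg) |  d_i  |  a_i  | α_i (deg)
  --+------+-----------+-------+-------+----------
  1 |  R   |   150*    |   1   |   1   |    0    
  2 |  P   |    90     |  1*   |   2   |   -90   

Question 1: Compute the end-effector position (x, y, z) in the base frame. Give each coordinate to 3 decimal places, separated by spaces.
-1.866 -1.232 2.000

after link 1: o_1 = (-0.8660, 0.5000, 1.0000)
after link 2: o_2 = (-1.8660, -1.2321, 2.0000)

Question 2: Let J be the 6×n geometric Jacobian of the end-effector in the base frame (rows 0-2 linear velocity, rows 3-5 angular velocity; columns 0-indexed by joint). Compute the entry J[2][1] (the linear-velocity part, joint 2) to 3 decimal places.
1.000

prismatic axis z_1 = (0.0000,0.0000,1.0000)
J_v[:, 1] = z_1; J_ω[:, 1] = (0,0,0)
entry J[2][1] = 1.0000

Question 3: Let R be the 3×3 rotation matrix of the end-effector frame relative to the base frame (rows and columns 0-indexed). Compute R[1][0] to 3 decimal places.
End-effector x-axis (col 0 of R) = (-0.5000,-0.8660,0.0000)
R[1][0] = -0.8660

-0.866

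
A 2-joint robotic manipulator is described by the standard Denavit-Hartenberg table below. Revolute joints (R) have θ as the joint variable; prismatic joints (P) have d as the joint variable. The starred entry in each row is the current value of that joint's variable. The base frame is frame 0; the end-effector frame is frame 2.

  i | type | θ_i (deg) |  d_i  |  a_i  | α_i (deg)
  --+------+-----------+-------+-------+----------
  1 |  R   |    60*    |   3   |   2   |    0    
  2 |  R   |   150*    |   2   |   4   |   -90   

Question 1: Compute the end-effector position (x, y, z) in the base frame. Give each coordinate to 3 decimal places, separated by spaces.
-2.464 -0.268 5.000

after link 1: o_1 = (1.0000, 1.7321, 3.0000)
after link 2: o_2 = (-2.4641, -0.2679, 5.0000)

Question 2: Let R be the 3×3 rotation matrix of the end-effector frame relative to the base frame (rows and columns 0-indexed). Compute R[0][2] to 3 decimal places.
End-effector z-axis (col 2 of R) = (0.5000,-0.8660,0.0000)
R[0][2] = 0.5000

0.500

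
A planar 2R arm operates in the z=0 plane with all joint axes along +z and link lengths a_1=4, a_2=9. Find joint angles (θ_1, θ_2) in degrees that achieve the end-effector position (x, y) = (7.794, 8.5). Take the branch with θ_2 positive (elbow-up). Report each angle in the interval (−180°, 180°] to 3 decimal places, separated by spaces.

cos θ_2 = (132.9964−4²−9²)/(2·4·9) = 0.5000; θ_2 = 60.0033° (elbow-up)
β = atan2(8.5000,7.7940) = 47.4810°; ψ = atan2(7.7945,8.4996) = 42.5223°
θ_1 = β − ψ = 4.9587°

4.959 60.003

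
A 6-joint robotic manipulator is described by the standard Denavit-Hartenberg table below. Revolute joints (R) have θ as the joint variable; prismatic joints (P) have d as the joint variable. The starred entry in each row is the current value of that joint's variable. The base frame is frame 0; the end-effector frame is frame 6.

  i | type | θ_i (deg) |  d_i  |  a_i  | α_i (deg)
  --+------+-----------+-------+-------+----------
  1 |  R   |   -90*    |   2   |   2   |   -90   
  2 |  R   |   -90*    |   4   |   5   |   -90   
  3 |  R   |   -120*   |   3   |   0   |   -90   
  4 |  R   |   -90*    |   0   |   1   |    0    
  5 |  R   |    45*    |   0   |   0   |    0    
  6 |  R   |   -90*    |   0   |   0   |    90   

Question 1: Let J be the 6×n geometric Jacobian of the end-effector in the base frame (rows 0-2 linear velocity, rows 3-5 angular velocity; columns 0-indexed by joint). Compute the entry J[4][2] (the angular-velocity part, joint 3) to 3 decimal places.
-1.000

axis z_2 = (0.0000,-1.0000,-0.0000); lever o_n−o_2 = (0.0000,-4.0000,0.0000)
cross product → J_v[:, 2] = (-0.0000,-0.0000,-0.0000)
J_ω[:, 2] = z_2
entry J[4][2] = -1.0000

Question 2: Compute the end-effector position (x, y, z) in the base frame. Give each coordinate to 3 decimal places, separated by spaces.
4.000 -6.000 7.000

after link 1: o_1 = (0.0000, -2.0000, 2.0000)
after link 2: o_2 = (4.0000, -2.0000, 7.0000)
after link 3: o_3 = (4.0000, -5.0000, 7.0000)
after link 4: o_4 = (4.0000, -6.0000, 7.0000)
after link 5: o_5 = (4.0000, -6.0000, 7.0000)
after link 6: o_6 = (4.0000, -6.0000, 7.0000)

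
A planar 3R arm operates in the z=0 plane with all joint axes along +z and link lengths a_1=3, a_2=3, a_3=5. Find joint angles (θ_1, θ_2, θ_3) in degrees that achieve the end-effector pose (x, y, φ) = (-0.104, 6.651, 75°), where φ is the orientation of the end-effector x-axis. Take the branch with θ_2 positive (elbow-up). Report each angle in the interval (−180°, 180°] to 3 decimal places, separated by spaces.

wrist centre = target − a_3·(cos φ, sin φ) = (-1.3981, 1.8214)
cos θ_2 = (5.2721−3²−3²)/(2·3·3) = -0.7071; θ_2 = 135.0001° (elbow-up)
β = atan2(1.8214,-1.3981) = 127.5101°; ψ = atan2(2.1213,0.8787) = 67.5000°
θ_1 = β − ψ = 60.0100°
θ_3 = φ − θ_1 − θ_2 = -120.0101° (wrapped to (-180°,180°])

60.010 135.000 -120.010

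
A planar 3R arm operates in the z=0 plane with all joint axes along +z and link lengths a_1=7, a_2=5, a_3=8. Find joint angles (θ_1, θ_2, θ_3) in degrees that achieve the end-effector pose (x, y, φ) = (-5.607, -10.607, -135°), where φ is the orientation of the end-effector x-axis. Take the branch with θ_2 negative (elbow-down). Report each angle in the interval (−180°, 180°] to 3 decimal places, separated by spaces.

wrist centre = target − a_3·(cos φ, sin φ) = (0.0499, -4.9501)
cos θ_2 = (24.5064−7²−5²)/(2·7·5) = -0.7071; θ_2 = -134.9955° (elbow-down)
β = atan2(-4.9501,0.0499) = -89.4230°; ψ = atan2(-3.5358,3.4647) = -45.5816°
θ_1 = β − ψ = -43.8413°
θ_3 = φ − θ_1 − θ_2 = 43.8368° (wrapped to (-180°,180°])

-43.841 -134.995 43.837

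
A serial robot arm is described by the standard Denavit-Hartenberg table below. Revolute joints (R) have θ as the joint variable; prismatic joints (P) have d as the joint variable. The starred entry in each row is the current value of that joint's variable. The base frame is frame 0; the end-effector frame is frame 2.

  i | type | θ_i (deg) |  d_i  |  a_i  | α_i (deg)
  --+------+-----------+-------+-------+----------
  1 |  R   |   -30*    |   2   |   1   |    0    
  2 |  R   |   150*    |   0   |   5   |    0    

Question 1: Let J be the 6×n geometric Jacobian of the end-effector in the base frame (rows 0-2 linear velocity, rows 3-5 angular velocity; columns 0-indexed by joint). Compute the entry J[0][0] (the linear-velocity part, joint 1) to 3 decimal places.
-3.830

axis z_0 = ẑ; lever o_n−o_0 = (-1.6340,3.8301,2.0000)
cross product → J_v[:, 0] = (-3.8301,-1.6340,0.0000)
J_ω[:, 0] = z_0
entry J[0][0] = -3.8301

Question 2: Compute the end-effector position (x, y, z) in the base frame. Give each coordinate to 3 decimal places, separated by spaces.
-1.634 3.830 2.000

after link 1: o_1 = (0.8660, -0.5000, 2.0000)
after link 2: o_2 = (-1.6340, 3.8301, 2.0000)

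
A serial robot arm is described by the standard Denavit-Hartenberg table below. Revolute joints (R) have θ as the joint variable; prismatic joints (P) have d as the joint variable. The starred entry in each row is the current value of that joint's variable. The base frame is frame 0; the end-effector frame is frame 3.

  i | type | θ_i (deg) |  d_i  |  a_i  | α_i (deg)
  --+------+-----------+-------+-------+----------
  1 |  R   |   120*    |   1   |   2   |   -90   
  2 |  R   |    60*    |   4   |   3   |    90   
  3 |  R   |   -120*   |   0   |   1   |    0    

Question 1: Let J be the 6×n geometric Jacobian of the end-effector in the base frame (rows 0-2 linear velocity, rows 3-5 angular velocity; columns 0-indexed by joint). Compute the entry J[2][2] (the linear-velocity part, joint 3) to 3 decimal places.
-0.750

axis z_2 = (-0.4330,0.7500,0.5000); lever o_n−o_2 = (0.8750,0.2165,0.4330)
cross product → J_v[:, 2] = (0.2165,0.6250,-0.7500)
J_ω[:, 2] = z_2
entry J[2][2] = -0.7500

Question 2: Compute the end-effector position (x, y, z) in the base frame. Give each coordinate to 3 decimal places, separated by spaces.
after link 1: o_1 = (-1.0000, 1.7321, 1.0000)
after link 2: o_2 = (-5.2141, 1.0311, -1.5981)
after link 3: o_3 = (-4.3391, 1.2476, -1.1651)

-4.339 1.248 -1.165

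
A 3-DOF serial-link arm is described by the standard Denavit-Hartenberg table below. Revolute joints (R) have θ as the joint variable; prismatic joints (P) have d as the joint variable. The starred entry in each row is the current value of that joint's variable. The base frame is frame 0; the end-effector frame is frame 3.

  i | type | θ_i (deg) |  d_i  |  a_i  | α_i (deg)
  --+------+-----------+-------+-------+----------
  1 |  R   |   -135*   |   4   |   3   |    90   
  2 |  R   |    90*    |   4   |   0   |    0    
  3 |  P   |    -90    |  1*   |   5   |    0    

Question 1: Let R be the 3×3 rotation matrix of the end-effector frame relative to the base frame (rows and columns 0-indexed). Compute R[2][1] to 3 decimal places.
1.000

End-effector y-axis (col 1 of R) = (0.0000,-0.0000,1.0000)
R[2][1] = 1.0000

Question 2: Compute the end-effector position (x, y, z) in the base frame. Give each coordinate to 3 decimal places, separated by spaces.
-9.192 -2.121 4.000

after link 1: o_1 = (-2.1213, -2.1213, 4.0000)
after link 2: o_2 = (-4.9497, 0.7071, 4.0000)
after link 3: o_3 = (-9.1924, -2.1213, 4.0000)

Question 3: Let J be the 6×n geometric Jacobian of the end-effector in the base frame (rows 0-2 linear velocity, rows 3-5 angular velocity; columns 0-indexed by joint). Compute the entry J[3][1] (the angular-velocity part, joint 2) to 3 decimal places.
-0.707

axis z_1 = (-0.7071,0.7071,0.0000); lever o_n−o_1 = (-7.0711,-0.0000,0.0000)
cross product → J_v[:, 1] = (0.0000,-0.0000,5.0000)
J_ω[:, 1] = z_1
entry J[3][1] = -0.7071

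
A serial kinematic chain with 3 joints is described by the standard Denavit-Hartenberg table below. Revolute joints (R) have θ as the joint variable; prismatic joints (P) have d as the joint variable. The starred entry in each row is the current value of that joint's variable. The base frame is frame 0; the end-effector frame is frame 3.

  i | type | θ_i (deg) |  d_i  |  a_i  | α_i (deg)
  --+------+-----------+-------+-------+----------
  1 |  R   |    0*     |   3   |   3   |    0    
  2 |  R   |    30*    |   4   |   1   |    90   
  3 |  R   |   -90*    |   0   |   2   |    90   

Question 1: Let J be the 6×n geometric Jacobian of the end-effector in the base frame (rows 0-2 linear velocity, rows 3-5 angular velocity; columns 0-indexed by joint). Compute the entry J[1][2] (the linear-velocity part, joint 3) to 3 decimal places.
axis z_2 = (0.5000,-0.8660,0.0000); lever o_n−o_2 = (0.0000,-0.0000,-2.0000)
cross product → J_v[:, 2] = (1.7321,1.0000,-0.0000)
J_ω[:, 2] = z_2
entry J[1][2] = 1.0000

1.000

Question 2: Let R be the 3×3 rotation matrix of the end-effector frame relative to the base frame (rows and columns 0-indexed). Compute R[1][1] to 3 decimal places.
-0.866

End-effector y-axis (col 1 of R) = (0.5000,-0.8660,0.0000)
R[1][1] = -0.8660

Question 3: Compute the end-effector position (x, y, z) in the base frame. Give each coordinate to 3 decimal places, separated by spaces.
3.866 0.500 5.000

after link 1: o_1 = (3.0000, 0.0000, 3.0000)
after link 2: o_2 = (3.8660, 0.5000, 7.0000)
after link 3: o_3 = (3.8660, 0.5000, 5.0000)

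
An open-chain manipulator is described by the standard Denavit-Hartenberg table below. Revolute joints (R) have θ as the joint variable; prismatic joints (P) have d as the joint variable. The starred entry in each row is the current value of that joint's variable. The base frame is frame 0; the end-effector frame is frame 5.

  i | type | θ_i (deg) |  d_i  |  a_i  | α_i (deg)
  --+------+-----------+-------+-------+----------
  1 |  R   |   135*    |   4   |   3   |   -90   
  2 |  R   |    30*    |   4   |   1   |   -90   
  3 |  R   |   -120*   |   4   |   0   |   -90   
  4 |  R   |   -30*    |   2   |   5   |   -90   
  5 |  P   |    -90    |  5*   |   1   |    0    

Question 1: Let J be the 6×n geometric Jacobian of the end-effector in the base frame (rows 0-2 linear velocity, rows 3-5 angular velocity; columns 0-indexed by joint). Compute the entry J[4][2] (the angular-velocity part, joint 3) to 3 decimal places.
axis z_2 = (0.3536,-0.3536,-0.8660); lever o_n−o_2 = (-3.9758,-6.5107,-1.4707)
cross product → J_v[:, 2] = (-5.1185,3.9631,-3.7075)
J_ω[:, 2] = z_2
entry J[4][2] = -0.3536

-0.354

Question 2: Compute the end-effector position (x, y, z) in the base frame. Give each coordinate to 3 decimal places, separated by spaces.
-9.538 -6.605 2.029

after link 1: o_1 = (-2.1213, 2.1213, 4.0000)
after link 2: o_2 = (-5.5621, -0.0947, 3.5000)
after link 3: o_3 = (-4.1479, -1.5089, 0.0359)
after link 4: o_4 = (-6.3576, -6.0168, -1.9127)
after link 5: o_5 = (-9.5379, -6.6054, 2.0293)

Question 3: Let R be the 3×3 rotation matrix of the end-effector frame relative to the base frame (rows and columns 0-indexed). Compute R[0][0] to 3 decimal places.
-0.884

End-effector x-axis (col 0 of R) = (-0.8839,0.1768,-0.4330)
R[0][0] = -0.8839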